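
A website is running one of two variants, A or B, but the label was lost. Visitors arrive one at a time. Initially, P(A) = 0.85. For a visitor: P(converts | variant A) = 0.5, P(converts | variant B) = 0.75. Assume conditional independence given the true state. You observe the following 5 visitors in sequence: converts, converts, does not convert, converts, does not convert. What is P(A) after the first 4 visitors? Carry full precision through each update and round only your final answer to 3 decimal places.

0.771

After 'converts': P(A) = 0.5·0.8500 / (0.5·0.8500 + 0.75·0.1500) ≈ 0.7907
After 'converts': P(A) = 0.5·0.7907 / (0.5·0.7907 + 0.75·0.2093) ≈ 0.7158
After 'does not convert': P(A) = 0.5·0.7158 / (0.5·0.7158 + 0.25·0.2842) ≈ 0.8344
After 'converts': P(A) = 0.5·0.8344 / (0.5·0.8344 + 0.75·0.1656) ≈ 0.7705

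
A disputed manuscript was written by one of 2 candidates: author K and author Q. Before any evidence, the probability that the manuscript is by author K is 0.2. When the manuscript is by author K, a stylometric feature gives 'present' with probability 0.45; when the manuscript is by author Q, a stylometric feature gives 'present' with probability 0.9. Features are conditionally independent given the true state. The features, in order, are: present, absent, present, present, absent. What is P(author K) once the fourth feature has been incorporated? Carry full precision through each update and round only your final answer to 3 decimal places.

After 'present': P(author K) = 0.45·0.2000 / (0.45·0.2000 + 0.9·0.8000) ≈ 0.1111
After 'absent': P(author K) = 0.55·0.1111 / (0.55·0.1111 + 0.1·0.8889) ≈ 0.4074
After 'present': P(author K) = 0.45·0.4074 / (0.45·0.4074 + 0.9·0.5926) ≈ 0.2558
After 'present': P(author K) = 0.45·0.2558 / (0.45·0.2558 + 0.9·0.7442) ≈ 0.1467

0.147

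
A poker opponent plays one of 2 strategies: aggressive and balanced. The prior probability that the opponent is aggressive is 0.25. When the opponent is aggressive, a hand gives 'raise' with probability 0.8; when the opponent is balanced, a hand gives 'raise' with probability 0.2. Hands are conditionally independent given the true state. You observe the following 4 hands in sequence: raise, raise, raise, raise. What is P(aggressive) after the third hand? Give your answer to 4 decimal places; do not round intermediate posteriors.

After 'raise': P(aggressive) = 0.8·0.2500 / (0.8·0.2500 + 0.2·0.7500) ≈ 0.5714
After 'raise': P(aggressive) = 0.8·0.5714 / (0.8·0.5714 + 0.2·0.4286) ≈ 0.8421
After 'raise': P(aggressive) = 0.8·0.8421 / (0.8·0.8421 + 0.2·0.1579) ≈ 0.9552

0.9552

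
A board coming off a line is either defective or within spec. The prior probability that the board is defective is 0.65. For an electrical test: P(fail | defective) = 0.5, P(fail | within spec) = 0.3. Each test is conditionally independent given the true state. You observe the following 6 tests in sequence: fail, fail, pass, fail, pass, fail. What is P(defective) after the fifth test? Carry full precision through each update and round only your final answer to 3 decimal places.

0.814

After 'fail': P(defective) = 0.5·0.6500 / (0.5·0.6500 + 0.3·0.3500) ≈ 0.7558
After 'fail': P(defective) = 0.5·0.7558 / (0.5·0.7558 + 0.3·0.2442) ≈ 0.8376
After 'pass': P(defective) = 0.5·0.8376 / (0.5·0.8376 + 0.7·0.1624) ≈ 0.7865
After 'fail': P(defective) = 0.5·0.7865 / (0.5·0.7865 + 0.3·0.2135) ≈ 0.8600
After 'pass': P(defective) = 0.5·0.8600 / (0.5·0.8600 + 0.7·0.1400) ≈ 0.8144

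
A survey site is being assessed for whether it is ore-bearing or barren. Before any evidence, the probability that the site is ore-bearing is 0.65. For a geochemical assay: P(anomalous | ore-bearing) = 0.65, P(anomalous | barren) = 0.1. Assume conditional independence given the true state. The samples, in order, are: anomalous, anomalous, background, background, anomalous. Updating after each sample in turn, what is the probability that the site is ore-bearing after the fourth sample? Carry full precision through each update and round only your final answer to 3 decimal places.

After 'anomalous': P(ore) = 0.65·0.6500 / (0.65·0.6500 + 0.1·0.3500) ≈ 0.9235
After 'anomalous': P(ore) = 0.65·0.9235 / (0.65·0.9235 + 0.1·0.0765) ≈ 0.9874
After 'background': P(ore) = 0.35·0.9874 / (0.35·0.9874 + 0.9·0.0126) ≈ 0.9683
After 'background': P(ore) = 0.35·0.9683 / (0.35·0.9683 + 0.9·0.0317) ≈ 0.9223

0.922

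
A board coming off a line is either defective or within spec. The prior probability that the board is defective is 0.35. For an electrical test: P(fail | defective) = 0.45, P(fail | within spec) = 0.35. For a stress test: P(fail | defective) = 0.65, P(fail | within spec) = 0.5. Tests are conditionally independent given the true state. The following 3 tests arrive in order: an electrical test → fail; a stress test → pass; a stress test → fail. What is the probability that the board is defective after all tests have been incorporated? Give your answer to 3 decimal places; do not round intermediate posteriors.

0.387

Each posterior becomes the prior for the next update.
After an electrical test='fail': P(defective) = 0.45·0.3500 / (0.45·0.3500 + 0.35·0.6500) ≈ 0.4091
After a stress test='pass': P(defective) = 0.35·0.4091 / (0.35·0.4091 + 0.5·0.5909) ≈ 0.3264
After a stress test='fail': P(defective) = 0.65·0.3264 / (0.65·0.3264 + 0.5·0.6736) ≈ 0.3865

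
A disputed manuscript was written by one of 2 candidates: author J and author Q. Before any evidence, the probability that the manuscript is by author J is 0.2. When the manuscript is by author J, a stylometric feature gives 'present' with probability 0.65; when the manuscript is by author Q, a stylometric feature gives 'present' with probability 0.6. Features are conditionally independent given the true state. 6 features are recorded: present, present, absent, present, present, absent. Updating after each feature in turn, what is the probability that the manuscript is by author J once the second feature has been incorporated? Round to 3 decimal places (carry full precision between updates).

0.227

After 'present': P(author J) = 0.65·0.2000 / (0.65·0.2000 + 0.6·0.8000) ≈ 0.2131
After 'present': P(author J) = 0.65·0.2131 / (0.65·0.2131 + 0.6·0.7869) ≈ 0.2268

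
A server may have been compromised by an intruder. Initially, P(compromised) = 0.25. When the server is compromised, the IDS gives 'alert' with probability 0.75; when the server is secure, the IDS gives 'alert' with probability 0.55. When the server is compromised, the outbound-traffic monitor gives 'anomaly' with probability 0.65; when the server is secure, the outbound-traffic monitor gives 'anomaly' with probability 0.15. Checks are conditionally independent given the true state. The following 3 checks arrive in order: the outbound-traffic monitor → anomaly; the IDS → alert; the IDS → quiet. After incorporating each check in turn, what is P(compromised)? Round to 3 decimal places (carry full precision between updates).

0.523

After the outbound-traffic monitor='anomaly': P(compromised) = 0.65·0.2500 / (0.65·0.2500 + 0.15·0.7500) ≈ 0.5909
After the IDS='alert': P(compromised) = 0.75·0.5909 / (0.75·0.5909 + 0.55·0.4091) ≈ 0.6633
After the IDS='quiet': P(compromised) = 0.25·0.6633 / (0.25·0.6633 + 0.45·0.3367) ≈ 0.5225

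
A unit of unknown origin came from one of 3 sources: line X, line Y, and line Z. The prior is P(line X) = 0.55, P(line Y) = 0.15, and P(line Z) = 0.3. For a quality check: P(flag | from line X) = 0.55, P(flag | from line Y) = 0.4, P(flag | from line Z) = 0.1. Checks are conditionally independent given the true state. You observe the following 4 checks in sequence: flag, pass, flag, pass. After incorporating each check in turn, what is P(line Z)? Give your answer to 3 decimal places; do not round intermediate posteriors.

After 'flag': normaliser = 0.55·0.5500 + 0.4·0.1500 + 0.1·0.3000; P(line X) ≈ 0.7707, P(line Y) ≈ 0.1529, P(line Z) ≈ 0.0764
After 'pass': normaliser = 0.45·0.7707 + 0.6·0.1529 + 0.9·0.0764; P(line X) ≈ 0.6836, P(line Y) ≈ 0.1808, P(line Z) ≈ 0.1356
After 'flag': normaliser = 0.55·0.6836 + 0.4·0.1808 + 0.1·0.1356; P(line X) ≈ 0.8141, P(line Y) ≈ 0.1566, P(line Z) ≈ 0.0294
After 'pass': normaliser = 0.45·0.8141 + 0.6·0.1566 + 0.9·0.0294; P(line X) ≈ 0.7527, P(line Y) ≈ 0.1930, P(line Z) ≈ 0.0543

0.054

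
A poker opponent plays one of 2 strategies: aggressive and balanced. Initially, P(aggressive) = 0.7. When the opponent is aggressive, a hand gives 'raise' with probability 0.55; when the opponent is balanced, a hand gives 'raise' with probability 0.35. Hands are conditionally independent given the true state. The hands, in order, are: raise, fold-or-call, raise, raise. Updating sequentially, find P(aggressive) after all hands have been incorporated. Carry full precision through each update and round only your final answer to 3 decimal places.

After 'raise': P(aggressive) = 0.55·0.7000 / (0.55·0.7000 + 0.35·0.3000) ≈ 0.7857
After 'fold-or-call': P(aggressive) = 0.45·0.7857 / (0.45·0.7857 + 0.65·0.2143) ≈ 0.7174
After 'raise': P(aggressive) = 0.55·0.7174 / (0.55·0.7174 + 0.35·0.2826) ≈ 0.7996
After 'raise': P(aggressive) = 0.55·0.7996 / (0.55·0.7996 + 0.35·0.2004) ≈ 0.8624

0.862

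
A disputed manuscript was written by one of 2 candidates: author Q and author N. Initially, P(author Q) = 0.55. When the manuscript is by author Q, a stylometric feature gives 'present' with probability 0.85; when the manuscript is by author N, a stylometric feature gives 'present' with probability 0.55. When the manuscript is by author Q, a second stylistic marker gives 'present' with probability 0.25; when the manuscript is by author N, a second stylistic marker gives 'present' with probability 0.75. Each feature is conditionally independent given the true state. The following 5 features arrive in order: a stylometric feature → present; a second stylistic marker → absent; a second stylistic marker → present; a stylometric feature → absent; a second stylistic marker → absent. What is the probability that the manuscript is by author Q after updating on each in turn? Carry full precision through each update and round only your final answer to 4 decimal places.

Each posterior becomes the prior for the next update.
After a stylometric feature='present': P(author Q) = 0.85·0.5500 / (0.85·0.5500 + 0.55·0.4500) ≈ 0.6538
After a second stylistic marker='absent': P(author Q) = 0.75·0.6538 / (0.75·0.6538 + 0.25·0.3462) ≈ 0.8500
After a second stylistic marker='present': P(author Q) = 0.25·0.8500 / (0.25·0.8500 + 0.75·0.1500) ≈ 0.6538
After a stylometric feature='absent': P(author Q) = 0.15·0.6538 / (0.15·0.6538 + 0.45·0.3462) ≈ 0.3864
After a second stylistic marker='absent': P(author Q) = 0.75·0.3864 / (0.75·0.3864 + 0.25·0.6136) ≈ 0.6538

0.6538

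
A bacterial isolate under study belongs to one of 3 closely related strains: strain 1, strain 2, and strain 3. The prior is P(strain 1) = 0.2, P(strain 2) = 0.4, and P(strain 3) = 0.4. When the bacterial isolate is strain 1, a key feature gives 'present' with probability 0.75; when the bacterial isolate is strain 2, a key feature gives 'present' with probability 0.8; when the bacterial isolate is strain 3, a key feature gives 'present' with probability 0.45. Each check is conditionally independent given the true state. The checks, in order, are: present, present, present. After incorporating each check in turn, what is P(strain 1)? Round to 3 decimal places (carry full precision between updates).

After 'present': normaliser = 0.75·0.2000 + 0.8·0.4000 + 0.45·0.4000; P(strain 1) ≈ 0.2308, P(strain 2) ≈ 0.4923, P(strain 3) ≈ 0.2769
After 'present': normaliser = 0.75·0.2308 + 0.8·0.4923 + 0.45·0.2769; P(strain 1) ≈ 0.2503, P(strain 2) ≈ 0.5695, P(strain 3) ≈ 0.1802
After 'present': normaliser = 0.75·0.2503 + 0.8·0.5695 + 0.45·0.1802; P(strain 1) ≈ 0.2591, P(strain 2) ≈ 0.6289, P(strain 3) ≈ 0.1119

0.259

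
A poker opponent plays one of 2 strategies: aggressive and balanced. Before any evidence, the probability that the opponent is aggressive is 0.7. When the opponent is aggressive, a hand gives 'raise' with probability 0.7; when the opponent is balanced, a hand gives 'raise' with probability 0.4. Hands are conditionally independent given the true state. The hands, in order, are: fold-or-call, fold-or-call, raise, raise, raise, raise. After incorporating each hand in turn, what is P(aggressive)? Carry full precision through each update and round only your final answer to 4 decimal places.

Each posterior becomes the prior for the next update.
After 'fold-or-call': P(aggressive) = 0.3·0.7000 / (0.3·0.7000 + 0.6·0.3000) ≈ 0.5385
After 'fold-or-call': P(aggressive) = 0.3·0.5385 / (0.3·0.5385 + 0.6·0.4615) ≈ 0.3684
After 'raise': P(aggressive) = 0.7·0.3684 / (0.7·0.3684 + 0.4·0.6316) ≈ 0.5052
After 'raise': P(aggressive) = 0.7·0.5052 / (0.7·0.5052 + 0.4·0.4948) ≈ 0.6411
After 'raise': P(aggressive) = 0.7·0.6411 / (0.7·0.6411 + 0.4·0.3589) ≈ 0.7577
After 'raise': P(aggressive) = 0.7·0.7577 / (0.7·0.7577 + 0.4·0.2423) ≈ 0.8455

0.8455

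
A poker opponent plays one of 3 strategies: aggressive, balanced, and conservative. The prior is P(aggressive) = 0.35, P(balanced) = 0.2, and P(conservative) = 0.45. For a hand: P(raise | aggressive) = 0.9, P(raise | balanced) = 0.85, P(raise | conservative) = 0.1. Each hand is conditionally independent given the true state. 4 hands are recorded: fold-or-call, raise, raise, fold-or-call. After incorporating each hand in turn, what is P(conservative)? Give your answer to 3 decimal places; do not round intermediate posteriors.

0.375

After 'fold-or-call': normaliser = 0.1·0.3500 + 0.15·0.2000 + 0.9·0.4500; P(aggressive) ≈ 0.0745, P(balanced) ≈ 0.0638, P(conservative) ≈ 0.8617
After 'raise': normaliser = 0.9·0.0745 + 0.85·0.0638 + 0.1·0.8617; P(aggressive) ≈ 0.3231, P(balanced) ≈ 0.2615, P(conservative) ≈ 0.4154
After 'raise': normaliser = 0.9·0.3231 + 0.85·0.2615 + 0.1·0.4154; P(aggressive) ≈ 0.5243, P(balanced) ≈ 0.4008, P(conservative) ≈ 0.0749
After 'fold-or-call': normaliser = 0.1·0.5243 + 0.15·0.4008 + 0.9·0.0749; P(aggressive) ≈ 0.2913, P(balanced) ≈ 0.3341, P(conservative) ≈ 0.3746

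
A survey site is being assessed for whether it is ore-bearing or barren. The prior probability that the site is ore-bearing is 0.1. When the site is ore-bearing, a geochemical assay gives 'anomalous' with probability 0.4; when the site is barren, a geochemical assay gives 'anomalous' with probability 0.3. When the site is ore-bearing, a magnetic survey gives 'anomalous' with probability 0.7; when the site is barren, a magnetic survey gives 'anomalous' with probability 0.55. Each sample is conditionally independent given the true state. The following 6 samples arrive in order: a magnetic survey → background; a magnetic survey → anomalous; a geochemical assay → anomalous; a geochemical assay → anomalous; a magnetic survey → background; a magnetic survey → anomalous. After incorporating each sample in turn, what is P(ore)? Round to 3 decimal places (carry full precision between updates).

0.125

After a magnetic survey='background': P(ore) = 0.3·0.1000 / (0.3·0.1000 + 0.45·0.9000) ≈ 0.0690
After a magnetic survey='anomalous': P(ore) = 0.7·0.0690 / (0.7·0.0690 + 0.55·0.9310) ≈ 0.0862
After a geochemical assay='anomalous': P(ore) = 0.4·0.0862 / (0.4·0.0862 + 0.3·0.9138) ≈ 0.1117
After a geochemical assay='anomalous': P(ore) = 0.4·0.1117 / (0.4·0.1117 + 0.3·0.8883) ≈ 0.1435
After a magnetic survey='background': P(ore) = 0.3·0.1435 / (0.3·0.1435 + 0.45·0.8565) ≈ 0.1005
After a magnetic survey='anomalous': P(ore) = 0.7·0.1005 / (0.7·0.1005 + 0.55·0.8995) ≈ 0.1245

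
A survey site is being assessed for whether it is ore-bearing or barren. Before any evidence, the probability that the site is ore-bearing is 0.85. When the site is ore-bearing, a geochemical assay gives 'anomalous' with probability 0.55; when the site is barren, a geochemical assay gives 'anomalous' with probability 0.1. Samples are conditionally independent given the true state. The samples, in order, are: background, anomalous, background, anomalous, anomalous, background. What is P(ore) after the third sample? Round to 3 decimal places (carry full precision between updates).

After 'background': P(ore) = 0.45·0.8500 / (0.45·0.8500 + 0.9·0.1500) ≈ 0.7391
After 'anomalous': P(ore) = 0.55·0.7391 / (0.55·0.7391 + 0.1·0.2609) ≈ 0.9397
After 'background': P(ore) = 0.45·0.9397 / (0.45·0.9397 + 0.9·0.0603) ≈ 0.8863

0.886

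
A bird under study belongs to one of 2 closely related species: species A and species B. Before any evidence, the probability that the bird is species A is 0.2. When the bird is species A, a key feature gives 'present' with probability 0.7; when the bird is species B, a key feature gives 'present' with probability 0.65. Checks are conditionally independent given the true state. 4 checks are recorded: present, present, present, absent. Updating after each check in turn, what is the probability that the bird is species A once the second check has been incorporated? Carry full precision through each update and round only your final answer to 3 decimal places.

0.225

After 'present': P(species A) = 0.7·0.2000 / (0.7·0.2000 + 0.65·0.8000) ≈ 0.2121
After 'present': P(species A) = 0.7·0.2121 / (0.7·0.2121 + 0.65·0.7879) ≈ 0.2248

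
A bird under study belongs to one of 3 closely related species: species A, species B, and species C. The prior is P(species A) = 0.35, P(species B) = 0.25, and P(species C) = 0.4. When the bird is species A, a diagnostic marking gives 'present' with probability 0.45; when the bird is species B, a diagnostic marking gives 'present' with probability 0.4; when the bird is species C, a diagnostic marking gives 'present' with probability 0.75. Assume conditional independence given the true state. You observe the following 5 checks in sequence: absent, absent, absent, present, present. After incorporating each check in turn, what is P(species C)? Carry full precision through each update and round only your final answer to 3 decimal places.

0.147

After 'absent': normaliser = 0.55·0.3500 + 0.6·0.2500 + 0.25·0.4000; P(species A) ≈ 0.4350, P(species B) ≈ 0.3390, P(species C) ≈ 0.2260
After 'absent': normaliser = 0.55·0.4350 + 0.6·0.3390 + 0.25·0.2260; P(species A) ≈ 0.4793, P(species B) ≈ 0.4075, P(species C) ≈ 0.1132
After 'absent': normaliser = 0.55·0.4793 + 0.6·0.4075 + 0.25·0.1132; P(species A) ≈ 0.4915, P(species B) ≈ 0.4558, P(species C) ≈ 0.0528
After 'present': normaliser = 0.45·0.4915 + 0.4·0.4558 + 0.75·0.0528; P(species A) ≈ 0.4992, P(species B) ≈ 0.4115, P(species C) ≈ 0.0893
After 'present': normaliser = 0.45·0.4992 + 0.4·0.4115 + 0.75·0.0893; P(species A) ≈ 0.4924, P(species B) ≈ 0.3608, P(species C) ≈ 0.1468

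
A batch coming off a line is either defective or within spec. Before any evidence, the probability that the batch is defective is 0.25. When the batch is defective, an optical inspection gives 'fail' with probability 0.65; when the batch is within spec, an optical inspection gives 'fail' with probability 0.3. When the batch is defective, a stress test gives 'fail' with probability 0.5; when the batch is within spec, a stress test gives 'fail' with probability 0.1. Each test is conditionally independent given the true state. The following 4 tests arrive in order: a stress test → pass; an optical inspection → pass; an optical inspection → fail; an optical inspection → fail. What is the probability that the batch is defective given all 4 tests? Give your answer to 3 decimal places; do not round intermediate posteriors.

0.303

After a stress test='pass': P(defective) = 0.5·0.2500 / (0.5·0.2500 + 0.9·0.7500) ≈ 0.1562
After an optical inspection='pass': P(defective) = 0.35·0.1562 / (0.35·0.1562 + 0.7·0.8438) ≈ 0.0847
After an optical inspection='fail': P(defective) = 0.65·0.0847 / (0.65·0.0847 + 0.3·0.9153) ≈ 0.1671
After an optical inspection='fail': P(defective) = 0.65·0.1671 / (0.65·0.1671 + 0.3·0.8329) ≈ 0.3030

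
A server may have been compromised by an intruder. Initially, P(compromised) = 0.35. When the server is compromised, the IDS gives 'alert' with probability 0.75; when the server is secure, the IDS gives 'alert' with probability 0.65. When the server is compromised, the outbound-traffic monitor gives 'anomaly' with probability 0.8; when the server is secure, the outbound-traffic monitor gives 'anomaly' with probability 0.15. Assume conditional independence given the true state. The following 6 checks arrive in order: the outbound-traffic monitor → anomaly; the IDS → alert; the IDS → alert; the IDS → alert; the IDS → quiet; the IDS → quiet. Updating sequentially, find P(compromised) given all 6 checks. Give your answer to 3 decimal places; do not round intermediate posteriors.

Each posterior becomes the prior for the next update.
After the outbound-traffic monitor='anomaly': P(compromised) = 0.8·0.3500 / (0.8·0.3500 + 0.15·0.6500) ≈ 0.7417
After the IDS='alert': P(compromised) = 0.75·0.7417 / (0.75·0.7417 + 0.65·0.2583) ≈ 0.7682
After the IDS='alert': P(compromised) = 0.75·0.7682 / (0.75·0.7682 + 0.65·0.2318) ≈ 0.7927
After the IDS='alert': P(compromised) = 0.75·0.7927 / (0.75·0.7927 + 0.65·0.2073) ≈ 0.8152
After the IDS='quiet': P(compromised) = 0.25·0.8152 / (0.25·0.8152 + 0.35·0.1848) ≈ 0.7591
After the IDS='quiet': P(compromised) = 0.25·0.7591 / (0.25·0.7591 + 0.35·0.2409) ≈ 0.6924

0.692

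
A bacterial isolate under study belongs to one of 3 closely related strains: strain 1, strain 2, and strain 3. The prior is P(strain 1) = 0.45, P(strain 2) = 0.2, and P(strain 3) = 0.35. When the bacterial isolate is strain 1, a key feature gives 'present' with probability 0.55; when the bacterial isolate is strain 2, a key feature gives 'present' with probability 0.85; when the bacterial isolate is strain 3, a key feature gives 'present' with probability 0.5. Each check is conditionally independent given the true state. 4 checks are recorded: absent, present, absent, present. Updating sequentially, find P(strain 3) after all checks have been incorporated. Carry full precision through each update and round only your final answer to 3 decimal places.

0.415

After 'absent': normaliser = 0.45·0.4500 + 0.15·0.2000 + 0.5·0.3500; P(strain 1) ≈ 0.4969, P(strain 2) ≈ 0.0736, P(strain 3) ≈ 0.4294
After 'present': normaliser = 0.55·0.4969 + 0.85·0.0736 + 0.5·0.4294; P(strain 1) ≈ 0.4964, P(strain 2) ≈ 0.1136, P(strain 3) ≈ 0.3900
After 'absent': normaliser = 0.45·0.4964 + 0.15·0.1136 + 0.5·0.3900; P(strain 1) ≈ 0.5130, P(strain 2) ≈ 0.0392, P(strain 3) ≈ 0.4478
After 'present': normaliser = 0.55·0.5130 + 0.85·0.0392 + 0.5·0.4478; P(strain 1) ≈ 0.5231, P(strain 2) ≈ 0.0617, P(strain 3) ≈ 0.4152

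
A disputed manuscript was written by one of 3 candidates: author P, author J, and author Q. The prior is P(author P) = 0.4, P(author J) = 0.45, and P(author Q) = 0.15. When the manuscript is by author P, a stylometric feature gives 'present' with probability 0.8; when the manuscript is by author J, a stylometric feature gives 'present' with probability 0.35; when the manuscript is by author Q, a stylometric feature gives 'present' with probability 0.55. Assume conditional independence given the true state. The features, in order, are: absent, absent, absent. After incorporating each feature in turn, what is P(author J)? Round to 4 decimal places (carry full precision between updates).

0.8799

Each posterior becomes the prior for the next update.
After 'absent': normaliser = 0.2·0.4000 + 0.65·0.4500 + 0.45·0.1500; P(author P) ≈ 0.1818, P(author J) ≈ 0.6648, P(author Q) ≈ 0.1534
After 'absent': normaliser = 0.2·0.1818 + 0.65·0.6648 + 0.45·0.1534; P(author P) ≈ 0.0677, P(author J) ≈ 0.8039, P(author Q) ≈ 0.1284
After 'absent': normaliser = 0.2·0.0677 + 0.65·0.8039 + 0.45·0.1284; P(author P) ≈ 0.0228, P(author J) ≈ 0.8799, P(author Q) ≈ 0.0973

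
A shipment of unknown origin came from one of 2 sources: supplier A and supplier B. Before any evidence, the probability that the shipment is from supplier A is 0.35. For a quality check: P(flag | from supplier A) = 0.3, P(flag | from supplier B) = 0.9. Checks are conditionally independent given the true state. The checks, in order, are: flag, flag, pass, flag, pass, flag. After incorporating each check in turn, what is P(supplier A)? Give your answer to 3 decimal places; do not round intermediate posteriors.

Apply Bayes' rule sequentially, carrying P(supplier A) forward.
After 'flag': P(supplier A) = 0.3·0.3500 / (0.3·0.3500 + 0.9·0.6500) ≈ 0.1522
After 'flag': P(supplier A) = 0.3·0.1522 / (0.3·0.1522 + 0.9·0.8478) ≈ 0.0565
After 'pass': P(supplier A) = 0.7·0.0565 / (0.7·0.0565 + 0.1·0.9435) ≈ 0.2952
After 'flag': P(supplier A) = 0.3·0.2952 / (0.3·0.2952 + 0.9·0.7048) ≈ 0.1225
After 'pass': P(supplier A) = 0.7·0.1225 / (0.7·0.1225 + 0.1·0.8775) ≈ 0.4942
After 'flag': P(supplier A) = 0.3·0.4942 / (0.3·0.4942 + 0.9·0.5058) ≈ 0.2457

0.246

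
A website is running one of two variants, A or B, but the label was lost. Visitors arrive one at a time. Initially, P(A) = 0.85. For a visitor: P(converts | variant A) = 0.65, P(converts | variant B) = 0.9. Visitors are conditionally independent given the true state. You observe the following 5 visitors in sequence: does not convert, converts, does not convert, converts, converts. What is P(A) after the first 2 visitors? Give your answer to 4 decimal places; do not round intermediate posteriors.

After 'does not convert': P(A) = 0.35·0.8500 / (0.35·0.8500 + 0.1·0.1500) ≈ 0.9520
After 'converts': P(A) = 0.65·0.9520 / (0.65·0.9520 + 0.9·0.0480) ≈ 0.9347

0.9347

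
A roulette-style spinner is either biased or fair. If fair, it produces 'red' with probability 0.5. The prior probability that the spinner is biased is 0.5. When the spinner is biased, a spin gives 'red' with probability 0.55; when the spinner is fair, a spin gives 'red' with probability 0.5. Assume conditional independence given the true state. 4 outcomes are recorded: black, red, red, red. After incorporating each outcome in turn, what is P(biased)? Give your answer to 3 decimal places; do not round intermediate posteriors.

Each posterior becomes the prior for the next update.
After 'black': P(biased) = 0.45·0.5000 / (0.45·0.5000 + 0.5·0.5000) ≈ 0.4737
After 'red': P(biased) = 0.55·0.4737 / (0.55·0.4737 + 0.5·0.5263) ≈ 0.4975
After 'red': P(biased) = 0.55·0.4975 / (0.55·0.4975 + 0.5·0.5025) ≈ 0.5213
After 'red': P(biased) = 0.55·0.5213 / (0.55·0.5213 + 0.5·0.4787) ≈ 0.5450

0.545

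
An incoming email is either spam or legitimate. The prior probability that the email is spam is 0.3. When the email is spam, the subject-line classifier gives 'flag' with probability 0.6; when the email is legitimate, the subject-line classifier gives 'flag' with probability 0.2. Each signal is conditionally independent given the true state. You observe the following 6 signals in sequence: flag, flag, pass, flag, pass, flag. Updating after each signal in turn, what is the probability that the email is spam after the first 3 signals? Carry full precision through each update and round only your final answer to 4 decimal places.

0.6585

After 'flag': P(spam) = 0.6·0.3000 / (0.6·0.3000 + 0.2·0.7000) ≈ 0.5625
After 'flag': P(spam) = 0.6·0.5625 / (0.6·0.5625 + 0.2·0.4375) ≈ 0.7941
After 'pass': P(spam) = 0.4·0.7941 / (0.4·0.7941 + 0.8·0.2059) ≈ 0.6585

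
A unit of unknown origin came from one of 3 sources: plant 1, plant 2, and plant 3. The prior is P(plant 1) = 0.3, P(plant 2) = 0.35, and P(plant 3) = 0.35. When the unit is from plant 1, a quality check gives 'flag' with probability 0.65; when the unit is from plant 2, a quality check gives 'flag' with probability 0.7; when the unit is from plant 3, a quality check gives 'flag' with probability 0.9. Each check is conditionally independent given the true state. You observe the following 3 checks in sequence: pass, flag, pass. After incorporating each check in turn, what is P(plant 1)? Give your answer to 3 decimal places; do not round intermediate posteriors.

After 'pass': normaliser = 0.35·0.3000 + 0.3·0.3500 + 0.1·0.3500; P(plant 1) ≈ 0.4286, P(plant 2) ≈ 0.4286, P(plant 3) ≈ 0.1429
After 'flag': normaliser = 0.65·0.4286 + 0.7·0.4286 + 0.9·0.1429; P(plant 1) ≈ 0.3939, P(plant 2) ≈ 0.4242, P(plant 3) ≈ 0.1818
After 'pass': normaliser = 0.35·0.3939 + 0.3·0.4242 + 0.1·0.1818; P(plant 1) ≈ 0.4866, P(plant 2) ≈ 0.4492, P(plant 3) ≈ 0.0642

0.487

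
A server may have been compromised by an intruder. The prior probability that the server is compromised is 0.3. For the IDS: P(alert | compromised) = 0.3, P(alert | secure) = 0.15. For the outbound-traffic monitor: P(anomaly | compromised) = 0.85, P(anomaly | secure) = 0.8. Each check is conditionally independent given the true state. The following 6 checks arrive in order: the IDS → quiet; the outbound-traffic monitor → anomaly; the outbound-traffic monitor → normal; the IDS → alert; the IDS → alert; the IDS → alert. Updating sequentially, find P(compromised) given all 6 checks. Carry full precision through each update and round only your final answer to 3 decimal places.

After the IDS='quiet': P(compromised) = 0.7·0.3000 / (0.7·0.3000 + 0.85·0.7000) ≈ 0.2609
After the outbound-traffic monitor='anomaly': P(compromised) = 0.85·0.2609 / (0.85·0.2609 + 0.8·0.7391) ≈ 0.2727
After the outbound-traffic monitor='normal': P(compromised) = 0.15·0.2727 / (0.15·0.2727 + 0.2·0.7273) ≈ 0.2195
After the IDS='alert': P(compromised) = 0.3·0.2195 / (0.3·0.2195 + 0.15·0.7805) ≈ 0.3600
After the IDS='alert': P(compromised) = 0.3·0.3600 / (0.3·0.3600 + 0.15·0.6400) ≈ 0.5294
After the IDS='alert': P(compromised) = 0.3·0.5294 / (0.3·0.5294 + 0.15·0.4706) ≈ 0.6923

0.692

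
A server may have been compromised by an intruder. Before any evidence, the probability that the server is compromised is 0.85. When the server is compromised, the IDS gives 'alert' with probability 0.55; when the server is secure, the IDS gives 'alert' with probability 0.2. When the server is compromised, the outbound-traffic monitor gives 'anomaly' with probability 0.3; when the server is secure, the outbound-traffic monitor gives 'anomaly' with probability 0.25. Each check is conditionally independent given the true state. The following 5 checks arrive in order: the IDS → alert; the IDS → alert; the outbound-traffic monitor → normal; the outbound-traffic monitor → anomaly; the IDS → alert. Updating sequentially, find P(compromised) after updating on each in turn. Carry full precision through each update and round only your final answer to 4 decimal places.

0.9925

After the IDS='alert': P(compromised) = 0.55·0.8500 / (0.55·0.8500 + 0.2·0.1500) ≈ 0.9397
After the IDS='alert': P(compromised) = 0.55·0.9397 / (0.55·0.9397 + 0.2·0.0603) ≈ 0.9772
After the outbound-traffic monitor='normal': P(compromised) = 0.7·0.9772 / (0.7·0.9772 + 0.75·0.0228) ≈ 0.9756
After the outbound-traffic monitor='anomaly': P(compromised) = 0.3·0.9756 / (0.3·0.9756 + 0.25·0.0244) ≈ 0.9796
After the IDS='alert': P(compromised) = 0.55·0.9796 / (0.55·0.9796 + 0.2·0.0204) ≈ 0.9925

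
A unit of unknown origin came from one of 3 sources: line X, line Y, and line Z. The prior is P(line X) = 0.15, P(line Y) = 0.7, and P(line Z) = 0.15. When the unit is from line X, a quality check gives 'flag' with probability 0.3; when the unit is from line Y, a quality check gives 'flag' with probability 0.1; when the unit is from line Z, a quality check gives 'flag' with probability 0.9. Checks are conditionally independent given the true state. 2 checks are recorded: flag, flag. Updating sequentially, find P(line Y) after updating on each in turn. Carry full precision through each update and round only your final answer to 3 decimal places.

After 'flag': normaliser = 0.3·0.1500 + 0.1·0.7000 + 0.9·0.1500; P(line X) ≈ 0.1800, P(line Y) ≈ 0.2800, P(line Z) ≈ 0.5400
After 'flag': normaliser = 0.3·0.1800 + 0.1·0.2800 + 0.9·0.5400; P(line X) ≈ 0.0951, P(line Y) ≈ 0.0493, P(line Z) ≈ 0.8556

0.049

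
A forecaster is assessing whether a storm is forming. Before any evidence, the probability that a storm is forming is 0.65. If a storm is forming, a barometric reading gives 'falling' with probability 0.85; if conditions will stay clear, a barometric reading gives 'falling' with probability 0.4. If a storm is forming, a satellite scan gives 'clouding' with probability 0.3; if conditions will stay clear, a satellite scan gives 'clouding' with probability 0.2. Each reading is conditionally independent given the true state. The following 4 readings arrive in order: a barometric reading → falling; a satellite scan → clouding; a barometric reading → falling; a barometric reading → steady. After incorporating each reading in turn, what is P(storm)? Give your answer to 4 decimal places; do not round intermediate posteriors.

Apply Bayes' rule sequentially, carrying P(storm) forward.
After a barometric reading='falling': P(storm) = 0.85·0.6500 / (0.85·0.6500 + 0.4·0.3500) ≈ 0.7978
After a satellite scan='clouding': P(storm) = 0.3·0.7978 / (0.3·0.7978 + 0.2·0.2022) ≈ 0.8555
After a barometric reading='falling': P(storm) = 0.85·0.8555 / (0.85·0.8555 + 0.4·0.1445) ≈ 0.9264
After a barometric reading='steady': P(storm) = 0.15·0.9264 / (0.15·0.9264 + 0.6·0.0736) ≈ 0.7587

0.7587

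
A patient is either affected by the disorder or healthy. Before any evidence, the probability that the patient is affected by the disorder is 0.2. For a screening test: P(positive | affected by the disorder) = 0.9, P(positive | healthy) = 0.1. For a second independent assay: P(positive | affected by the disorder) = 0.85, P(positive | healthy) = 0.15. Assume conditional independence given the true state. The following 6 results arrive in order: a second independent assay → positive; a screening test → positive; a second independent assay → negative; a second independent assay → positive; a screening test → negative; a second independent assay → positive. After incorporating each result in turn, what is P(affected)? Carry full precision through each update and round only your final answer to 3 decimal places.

0.889

After a second independent assay='positive': P(affected) = 0.85·0.2000 / (0.85·0.2000 + 0.15·0.8000) ≈ 0.5862
After a screening test='positive': P(affected) = 0.9·0.5862 / (0.9·0.5862 + 0.1·0.4138) ≈ 0.9273
After a second independent assay='negative': P(affected) = 0.15·0.9273 / (0.15·0.9273 + 0.85·0.0727) ≈ 0.6923
After a second independent assay='positive': P(affected) = 0.85·0.6923 / (0.85·0.6923 + 0.15·0.3077) ≈ 0.9273
After a screening test='negative': P(affected) = 0.1·0.9273 / (0.1·0.9273 + 0.9·0.0727) ≈ 0.5862
After a second independent assay='positive': P(affected) = 0.85·0.5862 / (0.85·0.5862 + 0.15·0.4138) ≈ 0.8892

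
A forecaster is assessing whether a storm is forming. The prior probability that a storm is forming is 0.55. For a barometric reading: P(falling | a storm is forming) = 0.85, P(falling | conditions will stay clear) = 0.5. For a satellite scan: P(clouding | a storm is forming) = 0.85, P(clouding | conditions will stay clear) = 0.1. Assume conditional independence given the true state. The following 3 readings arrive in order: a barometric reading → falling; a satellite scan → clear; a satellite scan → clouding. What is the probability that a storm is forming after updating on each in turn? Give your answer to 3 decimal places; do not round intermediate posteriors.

0.746

After a barometric reading='falling': P(storm) = 0.85·0.5500 / (0.85·0.5500 + 0.5·0.4500) ≈ 0.6751
After a satellite scan='clear': P(storm) = 0.15·0.6751 / (0.15·0.6751 + 0.9·0.3249) ≈ 0.2572
After a satellite scan='clouding': P(storm) = 0.85·0.2572 / (0.85·0.2572 + 0.1·0.7428) ≈ 0.7464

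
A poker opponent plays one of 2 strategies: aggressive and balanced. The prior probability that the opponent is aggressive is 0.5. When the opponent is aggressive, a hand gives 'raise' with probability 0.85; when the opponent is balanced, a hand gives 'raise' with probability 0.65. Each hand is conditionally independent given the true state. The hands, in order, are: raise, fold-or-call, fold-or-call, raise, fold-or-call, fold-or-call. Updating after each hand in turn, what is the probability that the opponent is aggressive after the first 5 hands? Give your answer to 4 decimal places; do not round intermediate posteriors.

0.1186

After 'raise': P(aggressive) = 0.85·0.5000 / (0.85·0.5000 + 0.65·0.5000) ≈ 0.5667
After 'fold-or-call': P(aggressive) = 0.15·0.5667 / (0.15·0.5667 + 0.35·0.4333) ≈ 0.3592
After 'fold-or-call': P(aggressive) = 0.15·0.3592 / (0.15·0.3592 + 0.35·0.6408) ≈ 0.1937
After 'raise': P(aggressive) = 0.85·0.1937 / (0.85·0.1937 + 0.65·0.8063) ≈ 0.2390
After 'fold-or-call': P(aggressive) = 0.15·0.2390 / (0.15·0.2390 + 0.35·0.7610) ≈ 0.1186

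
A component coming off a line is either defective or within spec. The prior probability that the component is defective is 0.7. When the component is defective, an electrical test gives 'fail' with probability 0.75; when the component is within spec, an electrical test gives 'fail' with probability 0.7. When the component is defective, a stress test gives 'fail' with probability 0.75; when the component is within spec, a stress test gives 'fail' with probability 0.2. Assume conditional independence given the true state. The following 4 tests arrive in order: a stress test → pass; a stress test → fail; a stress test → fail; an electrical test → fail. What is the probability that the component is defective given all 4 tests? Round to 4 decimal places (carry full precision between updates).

0.9166

After a stress test='pass': P(defective) = 0.25·0.7000 / (0.25·0.7000 + 0.8·0.3000) ≈ 0.4217
After a stress test='fail': P(defective) = 0.75·0.4217 / (0.75·0.4217 + 0.2·0.5783) ≈ 0.7322
After a stress test='fail': P(defective) = 0.75·0.7322 / (0.75·0.7322 + 0.2·0.2678) ≈ 0.9111
After an electrical test='fail': P(defective) = 0.75·0.9111 / (0.75·0.9111 + 0.7·0.0889) ≈ 0.9166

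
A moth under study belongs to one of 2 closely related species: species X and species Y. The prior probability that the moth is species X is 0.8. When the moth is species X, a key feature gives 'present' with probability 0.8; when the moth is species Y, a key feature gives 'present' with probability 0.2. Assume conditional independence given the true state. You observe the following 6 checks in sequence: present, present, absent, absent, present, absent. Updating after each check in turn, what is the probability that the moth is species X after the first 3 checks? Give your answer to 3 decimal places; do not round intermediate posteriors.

After 'present': P(species X) = 0.8·0.8000 / (0.8·0.8000 + 0.2·0.2000) ≈ 0.9412
After 'present': P(species X) = 0.8·0.9412 / (0.8·0.9412 + 0.2·0.0588) ≈ 0.9846
After 'absent': P(species X) = 0.2·0.9846 / (0.2·0.9846 + 0.8·0.0154) ≈ 0.9412

0.941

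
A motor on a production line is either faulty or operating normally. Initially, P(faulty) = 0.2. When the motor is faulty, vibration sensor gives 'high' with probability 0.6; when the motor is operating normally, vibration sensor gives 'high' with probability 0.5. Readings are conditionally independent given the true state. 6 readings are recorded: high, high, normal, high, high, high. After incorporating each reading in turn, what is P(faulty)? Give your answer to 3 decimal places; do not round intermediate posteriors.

After 'high': P(faulty) = 0.6·0.2000 / (0.6·0.2000 + 0.5·0.8000) ≈ 0.2308
After 'high': P(faulty) = 0.6·0.2308 / (0.6·0.2308 + 0.5·0.7692) ≈ 0.2647
After 'normal': P(faulty) = 0.4·0.2647 / (0.4·0.2647 + 0.5·0.7353) ≈ 0.2236
After 'high': P(faulty) = 0.6·0.2236 / (0.6·0.2236 + 0.5·0.7764) ≈ 0.2568
After 'high': P(faulty) = 0.6·0.2568 / (0.6·0.2568 + 0.5·0.7432) ≈ 0.2931
After 'high': P(faulty) = 0.6·0.2931 / (0.6·0.2931 + 0.5·0.7069) ≈ 0.3323

0.332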